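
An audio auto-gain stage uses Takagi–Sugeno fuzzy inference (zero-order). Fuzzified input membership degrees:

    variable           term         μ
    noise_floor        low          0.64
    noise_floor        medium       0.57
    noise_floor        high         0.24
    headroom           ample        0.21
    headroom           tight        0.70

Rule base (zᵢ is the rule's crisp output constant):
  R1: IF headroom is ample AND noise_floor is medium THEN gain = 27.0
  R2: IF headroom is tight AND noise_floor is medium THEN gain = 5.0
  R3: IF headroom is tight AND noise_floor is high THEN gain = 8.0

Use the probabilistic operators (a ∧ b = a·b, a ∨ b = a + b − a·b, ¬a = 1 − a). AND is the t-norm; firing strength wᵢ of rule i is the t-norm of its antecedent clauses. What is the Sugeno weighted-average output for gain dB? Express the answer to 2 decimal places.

9.57

R1 (z=27.0): ample=0.21, medium=0.57; AND[a·b] → w = 0.1197
R2 (z=5.0): tight=0.70, medium=0.57; AND[a·b] → w = 0.3990
R3 (z=8.0): tight=0.70, high=0.24; AND[a·b] → w = 0.1680
Weighted average = (0.1197·27.0 + 0.3990·5.0 + 0.1680·8.0) / (0.1197 + 0.3990 + 0.1680)
  = 6.5709 / 0.6867 = 9.57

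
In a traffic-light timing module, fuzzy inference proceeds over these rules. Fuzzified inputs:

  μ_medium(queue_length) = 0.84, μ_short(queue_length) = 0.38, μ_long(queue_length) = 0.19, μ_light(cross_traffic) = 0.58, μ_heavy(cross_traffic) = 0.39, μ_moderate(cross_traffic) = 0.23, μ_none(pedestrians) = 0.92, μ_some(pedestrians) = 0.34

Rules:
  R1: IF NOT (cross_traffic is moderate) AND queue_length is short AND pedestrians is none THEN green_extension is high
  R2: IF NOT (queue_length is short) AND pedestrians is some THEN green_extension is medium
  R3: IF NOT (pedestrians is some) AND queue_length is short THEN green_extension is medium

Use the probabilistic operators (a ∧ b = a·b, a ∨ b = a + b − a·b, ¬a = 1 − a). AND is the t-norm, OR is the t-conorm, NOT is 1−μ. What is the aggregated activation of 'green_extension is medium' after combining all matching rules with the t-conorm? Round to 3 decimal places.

0.409

R1: ¬moderate=1−0.23=0.77, short=0.38, none=0.92; AND[a·b] → w = 0.2692
R2: ¬short=1−0.38=0.62, some=0.34; AND[a·b] → w = 0.2108
R3: ¬some=1−0.34=0.66, short=0.38; AND[a·b] → w = 0.2508
Rules with consequent 'medium': {R2, R3} → strengths 0.2108, 0.2508
Aggregate via t-conorm [a + b − a·b]: 0.4087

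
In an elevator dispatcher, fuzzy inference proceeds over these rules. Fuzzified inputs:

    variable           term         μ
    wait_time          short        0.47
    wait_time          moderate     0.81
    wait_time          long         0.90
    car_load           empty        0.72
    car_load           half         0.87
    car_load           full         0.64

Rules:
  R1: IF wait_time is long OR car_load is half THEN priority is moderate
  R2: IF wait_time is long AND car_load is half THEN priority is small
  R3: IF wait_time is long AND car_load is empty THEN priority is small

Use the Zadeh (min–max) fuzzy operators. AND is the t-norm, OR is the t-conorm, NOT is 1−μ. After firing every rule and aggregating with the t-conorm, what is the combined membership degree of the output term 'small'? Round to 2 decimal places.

0.87

R1: long=0.90, half=0.87; OR[max(a, b)] → w = 0.90
R2: long=0.90, half=0.87; AND[min(a, b)] → w = 0.87
R3: long=0.90, empty=0.72; AND[min(a, b)] → w = 0.72
Rules with consequent 'small': {R2, R3} → strengths 0.87, 0.72
Aggregate via t-conorm [max(a, b)]: 0.87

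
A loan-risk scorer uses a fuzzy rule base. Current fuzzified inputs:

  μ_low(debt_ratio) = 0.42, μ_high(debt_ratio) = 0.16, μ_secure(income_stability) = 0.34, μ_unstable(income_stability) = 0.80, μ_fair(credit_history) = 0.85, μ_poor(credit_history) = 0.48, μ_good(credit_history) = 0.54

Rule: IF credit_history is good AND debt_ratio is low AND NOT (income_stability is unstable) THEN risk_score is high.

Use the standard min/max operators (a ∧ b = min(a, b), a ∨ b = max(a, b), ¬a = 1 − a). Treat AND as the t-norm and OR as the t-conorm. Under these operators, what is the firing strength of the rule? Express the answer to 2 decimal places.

firing strength: good=0.54, low=0.42, ¬unstable=1−0.80=0.20; AND[min(a, b)] → w = 0.20

0.20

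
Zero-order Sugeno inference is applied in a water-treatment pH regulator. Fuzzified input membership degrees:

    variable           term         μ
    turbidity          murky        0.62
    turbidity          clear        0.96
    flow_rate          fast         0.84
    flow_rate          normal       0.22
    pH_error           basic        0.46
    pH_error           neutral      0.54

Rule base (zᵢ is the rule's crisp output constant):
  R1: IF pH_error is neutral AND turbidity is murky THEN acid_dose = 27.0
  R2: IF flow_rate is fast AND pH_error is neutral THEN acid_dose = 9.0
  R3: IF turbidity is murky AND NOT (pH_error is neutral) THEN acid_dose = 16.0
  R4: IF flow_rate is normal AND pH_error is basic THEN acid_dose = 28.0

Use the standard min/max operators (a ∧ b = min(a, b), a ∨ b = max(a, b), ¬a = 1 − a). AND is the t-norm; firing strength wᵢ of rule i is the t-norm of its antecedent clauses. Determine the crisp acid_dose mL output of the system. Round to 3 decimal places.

R1 (z=27.0): neutral=0.54, murky=0.62; AND[min(a, b)] → w = 0.54
R2 (z=9.0): fast=0.84, neutral=0.54; AND[min(a, b)] → w = 0.54
R3 (z=16.0): murky=0.62, ¬neutral=1−0.54=0.46; AND[min(a, b)] → w = 0.46
R4 (z=28.0): normal=0.22, basic=0.46; AND[min(a, b)] → w = 0.22
Weighted average = (0.54·27.0 + 0.54·9.0 + 0.46·16.0 + 0.22·28.0) / (0.54 + 0.54 + 0.46 + 0.22)
  = 32.9600 / 1.7600 = 18.727

18.727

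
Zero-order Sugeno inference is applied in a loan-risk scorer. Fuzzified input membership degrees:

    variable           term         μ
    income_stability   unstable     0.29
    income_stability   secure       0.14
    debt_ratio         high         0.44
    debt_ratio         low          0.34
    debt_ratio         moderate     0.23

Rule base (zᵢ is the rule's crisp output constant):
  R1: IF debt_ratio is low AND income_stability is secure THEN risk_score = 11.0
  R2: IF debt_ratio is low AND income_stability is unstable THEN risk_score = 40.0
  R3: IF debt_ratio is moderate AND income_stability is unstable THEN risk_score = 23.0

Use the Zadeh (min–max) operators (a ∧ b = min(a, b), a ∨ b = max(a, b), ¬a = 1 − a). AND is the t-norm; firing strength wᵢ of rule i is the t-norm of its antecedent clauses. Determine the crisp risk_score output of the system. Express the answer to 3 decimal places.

R1 (z=11.0): low=0.34, secure=0.14; AND[min(a, b)] → w = 0.14
R2 (z=40.0): low=0.34, unstable=0.29; AND[min(a, b)] → w = 0.29
R3 (z=23.0): moderate=0.23, unstable=0.29; AND[min(a, b)] → w = 0.23
Weighted average = (0.14·11.0 + 0.29·40.0 + 0.23·23.0) / (0.14 + 0.29 + 0.23)
  = 18.4300 / 0.6600 = 27.924

27.924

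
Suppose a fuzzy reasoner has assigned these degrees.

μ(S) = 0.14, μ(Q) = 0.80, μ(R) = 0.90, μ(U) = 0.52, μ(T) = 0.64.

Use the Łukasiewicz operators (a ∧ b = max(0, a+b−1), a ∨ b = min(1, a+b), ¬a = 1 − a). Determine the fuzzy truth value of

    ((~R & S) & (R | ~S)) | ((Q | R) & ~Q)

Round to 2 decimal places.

0.20

~R = 1 − 0.90 = 0.10
~R & S = max(0, a+b−1) on (0.10, 0.14) = 0.00
~S = 1 − 0.14 = 0.86
R | ~S = min(1, a+b) on (0.90, 0.86) = 1.00
(~R & S) & (R | ~S) = max(0, a+b−1) on (0.00, 1.00) = 0.00
Q | R = min(1, a+b) on (0.80, 0.90) = 1.00
~Q = 1 − 0.80 = 0.20
(Q | R) & ~Q = max(0, a+b−1) on (1.00, 0.20) = 0.20
((~R & S) & (R | ~S)) | ((Q | R) & ~Q) = min(1, a+b) on (0.00, 0.20) = 0.20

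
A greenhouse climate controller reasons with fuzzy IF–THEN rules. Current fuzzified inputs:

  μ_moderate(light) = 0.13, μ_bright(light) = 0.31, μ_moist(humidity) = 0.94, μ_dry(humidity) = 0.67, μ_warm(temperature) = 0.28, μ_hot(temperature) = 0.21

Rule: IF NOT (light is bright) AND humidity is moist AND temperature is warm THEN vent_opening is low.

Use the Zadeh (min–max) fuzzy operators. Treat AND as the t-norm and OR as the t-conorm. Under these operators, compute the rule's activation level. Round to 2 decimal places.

0.28

firing strength: ¬bright=1−0.31=0.69, moist=0.94, warm=0.28; AND[min(a, b)] → w = 0.28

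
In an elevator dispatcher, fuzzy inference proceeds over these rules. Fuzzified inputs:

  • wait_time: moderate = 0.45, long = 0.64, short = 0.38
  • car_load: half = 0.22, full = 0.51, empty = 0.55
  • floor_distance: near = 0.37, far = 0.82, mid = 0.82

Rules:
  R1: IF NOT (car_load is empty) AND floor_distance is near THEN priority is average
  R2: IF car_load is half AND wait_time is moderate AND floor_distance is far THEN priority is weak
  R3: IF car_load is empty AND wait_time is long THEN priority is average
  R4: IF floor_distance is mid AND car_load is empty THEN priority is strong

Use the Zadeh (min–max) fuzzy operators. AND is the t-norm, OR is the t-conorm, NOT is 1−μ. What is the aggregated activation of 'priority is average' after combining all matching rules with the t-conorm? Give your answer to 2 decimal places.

0.55

R1: ¬empty=1−0.55=0.45, near=0.37; AND[min(a, b)] → w = 0.37
R2: half=0.22, moderate=0.45, far=0.82; AND[min(a, b)] → w = 0.22
R3: empty=0.55, long=0.64; AND[min(a, b)] → w = 0.55
R4: mid=0.82, empty=0.55; AND[min(a, b)] → w = 0.55
Rules with consequent 'average': {R1, R3} → strengths 0.37, 0.55
Aggregate via t-conorm [max(a, b)]: 0.55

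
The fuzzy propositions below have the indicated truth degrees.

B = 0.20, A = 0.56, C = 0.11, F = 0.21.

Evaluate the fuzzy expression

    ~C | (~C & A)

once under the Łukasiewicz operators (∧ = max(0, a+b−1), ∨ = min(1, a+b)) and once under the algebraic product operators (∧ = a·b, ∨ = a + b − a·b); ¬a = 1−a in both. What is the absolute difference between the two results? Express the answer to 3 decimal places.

0.055

Under Łukasiewicz:
  ~C = 1 − 0.11 = 0.89
  ~C = 1 − 0.11 = 0.89
  ~C & A = max(0, a+b−1) on (0.89, 0.56) = 0.45
  ~C | (~C & A) = min(1, a+b) on (0.89, 0.45) = 1.00
  → value = 1.0000
Under algebraic product:
  ~C = 1 − 0.1100 = 0.8900
  ~C = 1 − 0.1100 = 0.8900
  ~C & A = a·b on (0.8900, 0.5600) = 0.4984
  ~C | (~C & A) = a + b − a·b on (0.8900, 0.4984) = 0.9448
  → value = 0.9448
|1.0000 − 0.9448| = 0.055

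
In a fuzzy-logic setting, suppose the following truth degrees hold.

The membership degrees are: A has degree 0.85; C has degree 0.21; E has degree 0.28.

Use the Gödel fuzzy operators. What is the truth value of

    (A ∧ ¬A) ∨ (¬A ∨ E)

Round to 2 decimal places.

0.28

¬A = 1 − 0.85 = 0.15
A ∧ ¬A = min(a, b) on (0.85, 0.15) = 0.15
¬A = 1 − 0.85 = 0.15
¬A ∨ E = max(a, b) on (0.15, 0.28) = 0.28
(A ∧ ¬A) ∨ (¬A ∨ E) = max(a, b) on (0.15, 0.28) = 0.28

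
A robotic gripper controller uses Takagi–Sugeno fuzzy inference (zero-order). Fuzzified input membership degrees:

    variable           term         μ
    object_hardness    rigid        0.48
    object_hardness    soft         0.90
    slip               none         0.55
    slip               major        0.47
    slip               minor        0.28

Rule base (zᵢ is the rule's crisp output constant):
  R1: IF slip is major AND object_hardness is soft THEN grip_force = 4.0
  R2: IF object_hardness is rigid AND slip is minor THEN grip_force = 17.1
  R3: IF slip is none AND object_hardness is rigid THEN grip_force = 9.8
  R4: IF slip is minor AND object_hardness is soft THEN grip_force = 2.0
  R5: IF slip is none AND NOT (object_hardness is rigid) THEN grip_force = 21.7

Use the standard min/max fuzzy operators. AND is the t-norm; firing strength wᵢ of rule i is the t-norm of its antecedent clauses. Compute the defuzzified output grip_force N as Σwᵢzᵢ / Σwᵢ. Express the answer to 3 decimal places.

R1 (z=4.0): major=0.47, soft=0.90; AND[min(a, b)] → w = 0.47
R2 (z=17.1): rigid=0.48, minor=0.28; AND[min(a, b)] → w = 0.28
R3 (z=9.8): none=0.55, rigid=0.48; AND[min(a, b)] → w = 0.48
R4 (z=2.0): minor=0.28, soft=0.90; AND[min(a, b)] → w = 0.28
R5 (z=21.7): none=0.55, ¬rigid=1−0.48=0.52; AND[min(a, b)] → w = 0.52
Weighted average = (0.47·4.0 + 0.28·17.1 + 0.48·9.8 + 0.28·2.0 + 0.52·21.7) / (0.47 + 0.28 + 0.48 + 0.28 + 0.52)
  = 23.2160 / 2.0300 = 11.436

11.436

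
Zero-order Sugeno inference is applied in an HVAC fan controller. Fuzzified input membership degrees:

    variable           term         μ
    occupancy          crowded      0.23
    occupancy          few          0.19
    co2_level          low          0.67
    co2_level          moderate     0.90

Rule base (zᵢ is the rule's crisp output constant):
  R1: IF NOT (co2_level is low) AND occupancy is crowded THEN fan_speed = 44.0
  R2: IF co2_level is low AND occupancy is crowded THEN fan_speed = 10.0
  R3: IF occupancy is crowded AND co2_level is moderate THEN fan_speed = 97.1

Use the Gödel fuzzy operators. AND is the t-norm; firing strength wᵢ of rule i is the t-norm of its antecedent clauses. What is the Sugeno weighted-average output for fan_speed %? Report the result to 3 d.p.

R1 (z=44.0): ¬low=1−0.67=0.33, crowded=0.23; AND[min(a, b)] → w = 0.23
R2 (z=10.0): low=0.67, crowded=0.23; AND[min(a, b)] → w = 0.23
R3 (z=97.1): crowded=0.23, moderate=0.90; AND[min(a, b)] → w = 0.23
Weighted average = (0.23·44.0 + 0.23·10.0 + 0.23·97.1) / (0.23 + 0.23 + 0.23)
  = 34.7530 / 0.6900 = 50.367

50.367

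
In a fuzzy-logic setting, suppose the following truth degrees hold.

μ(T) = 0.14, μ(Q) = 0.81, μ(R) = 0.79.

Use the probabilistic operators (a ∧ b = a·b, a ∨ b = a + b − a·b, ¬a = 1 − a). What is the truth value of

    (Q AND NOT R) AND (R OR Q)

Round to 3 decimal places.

NOT R = 1 − 0.7900 = 0.2100
Q AND NOT R = a·b on (0.8100, 0.2100) = 0.1701
R OR Q = a + b − a·b on (0.7900, 0.8100) = 0.9601
(Q AND NOT R) AND (R OR Q) = a·b on (0.1701, 0.9601) = 0.1633

0.163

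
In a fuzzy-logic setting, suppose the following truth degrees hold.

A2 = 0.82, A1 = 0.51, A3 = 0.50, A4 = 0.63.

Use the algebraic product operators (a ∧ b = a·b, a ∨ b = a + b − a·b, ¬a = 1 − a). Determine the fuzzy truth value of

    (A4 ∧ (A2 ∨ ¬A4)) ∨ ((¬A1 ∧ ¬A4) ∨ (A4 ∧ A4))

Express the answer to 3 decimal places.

0.782

¬A4 = 1 − 0.6300 = 0.3700
A2 ∨ ¬A4 = a + b − a·b on (0.8200, 0.3700) = 0.8866
A4 ∧ (A2 ∨ ¬A4) = a·b on (0.6300, 0.8866) = 0.5586
¬A1 = 1 − 0.5100 = 0.4900
¬A4 = 1 − 0.6300 = 0.3700
¬A1 ∧ ¬A4 = a·b on (0.4900, 0.3700) = 0.1813
A4 ∧ A4 = a·b on (0.6300, 0.6300) = 0.3969
(¬A1 ∧ ¬A4) ∨ (A4 ∧ A4) = a + b − a·b on (0.1813, 0.3969) = 0.5062
(A4 ∧ (A2 ∨ ¬A4)) ∨ ((¬A1 ∧ ¬A4) ∨ (A4 ∧ A4)) = a + b − a·b on (0.5586, 0.5062) = 0.7820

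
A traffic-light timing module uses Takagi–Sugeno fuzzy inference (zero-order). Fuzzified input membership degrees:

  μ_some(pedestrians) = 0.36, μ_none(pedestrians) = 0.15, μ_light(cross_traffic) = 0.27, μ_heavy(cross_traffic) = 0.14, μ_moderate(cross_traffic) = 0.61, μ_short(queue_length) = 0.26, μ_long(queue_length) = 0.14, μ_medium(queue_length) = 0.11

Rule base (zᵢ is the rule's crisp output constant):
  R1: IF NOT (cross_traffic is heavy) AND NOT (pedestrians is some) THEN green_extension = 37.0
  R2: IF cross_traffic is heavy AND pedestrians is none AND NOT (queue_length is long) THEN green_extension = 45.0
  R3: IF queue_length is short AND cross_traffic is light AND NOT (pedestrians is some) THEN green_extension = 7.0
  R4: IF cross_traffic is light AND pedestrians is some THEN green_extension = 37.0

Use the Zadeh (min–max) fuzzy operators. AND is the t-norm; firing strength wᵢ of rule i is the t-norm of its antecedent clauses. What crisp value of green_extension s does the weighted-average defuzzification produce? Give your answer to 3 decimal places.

R1 (z=37.0): ¬heavy=1−0.14=0.86, ¬some=1−0.36=0.64; AND[min(a, b)] → w = 0.64
R2 (z=45.0): heavy=0.14, none=0.15, ¬long=1−0.14=0.86; AND[min(a, b)] → w = 0.14
R3 (z=7.0): short=0.26, light=0.27, ¬some=1−0.36=0.64; AND[min(a, b)] → w = 0.26
R4 (z=37.0): light=0.27, some=0.36; AND[min(a, b)] → w = 0.27
Weighted average = (0.64·37.0 + 0.14·45.0 + 0.26·7.0 + 0.27·37.0) / (0.64 + 0.14 + 0.26 + 0.27)
  = 41.7900 / 1.3100 = 31.901

31.901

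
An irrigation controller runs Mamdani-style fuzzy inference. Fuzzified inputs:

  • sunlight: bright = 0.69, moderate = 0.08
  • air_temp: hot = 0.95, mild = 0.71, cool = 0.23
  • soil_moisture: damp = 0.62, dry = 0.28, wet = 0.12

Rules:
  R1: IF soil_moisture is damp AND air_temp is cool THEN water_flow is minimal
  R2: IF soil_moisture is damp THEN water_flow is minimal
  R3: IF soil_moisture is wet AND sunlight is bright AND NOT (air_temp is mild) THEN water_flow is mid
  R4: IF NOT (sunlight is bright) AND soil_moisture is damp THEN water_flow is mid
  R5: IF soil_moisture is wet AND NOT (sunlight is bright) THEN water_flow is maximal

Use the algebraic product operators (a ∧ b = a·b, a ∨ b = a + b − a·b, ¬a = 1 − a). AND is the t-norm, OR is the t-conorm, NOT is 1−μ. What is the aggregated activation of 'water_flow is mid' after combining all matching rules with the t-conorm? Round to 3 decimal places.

R1: damp=0.62, cool=0.23; AND[a·b] → w = 0.1426
R2: damp=0.62 → w = 0.6200
R3: wet=0.12, bright=0.69, ¬mild=1−0.71=0.29; AND[a·b] → w = 0.0240
R4: ¬bright=1−0.69=0.31, damp=0.62; AND[a·b] → w = 0.1922
R5: wet=0.12, ¬bright=1−0.69=0.31; AND[a·b] → w = 0.0372
Rules with consequent 'mid': {R3, R4} → strengths 0.0240, 0.1922
Aggregate via t-conorm [a + b − a·b]: 0.2116

0.212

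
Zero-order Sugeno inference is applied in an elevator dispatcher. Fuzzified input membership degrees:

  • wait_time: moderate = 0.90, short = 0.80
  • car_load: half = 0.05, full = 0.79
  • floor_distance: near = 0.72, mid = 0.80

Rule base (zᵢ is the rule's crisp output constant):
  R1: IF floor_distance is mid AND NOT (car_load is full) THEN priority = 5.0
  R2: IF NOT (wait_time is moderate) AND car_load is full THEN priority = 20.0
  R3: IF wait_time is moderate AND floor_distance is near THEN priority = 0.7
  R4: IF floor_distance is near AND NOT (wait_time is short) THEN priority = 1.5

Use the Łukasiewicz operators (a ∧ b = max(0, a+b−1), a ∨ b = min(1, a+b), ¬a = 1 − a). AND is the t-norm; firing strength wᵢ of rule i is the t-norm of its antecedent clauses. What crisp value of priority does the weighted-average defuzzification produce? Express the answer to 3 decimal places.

R1 (z=5.0): mid=0.80, ¬full=1−0.79=0.21; AND[max(0, a+b−1)] → w = 0.01
R2 (z=20.0): ¬moderate=1−0.90=0.10, full=0.79; AND[max(0, a+b−1)] → w = 0.00
R3 (z=0.7): moderate=0.90, near=0.72; AND[max(0, a+b−1)] → w = 0.62
R4 (z=1.5): near=0.72, ¬short=1−0.80=0.20; AND[max(0, a+b−1)] → w = 0.00
Weighted average = (0.01·5.0 + 0.00·20.0 + 0.62·0.7 + 0.00·1.5) / (0.01 + 0.00 + 0.62 + 0.00)
  = 0.4840 / 0.6300 = 0.768

0.768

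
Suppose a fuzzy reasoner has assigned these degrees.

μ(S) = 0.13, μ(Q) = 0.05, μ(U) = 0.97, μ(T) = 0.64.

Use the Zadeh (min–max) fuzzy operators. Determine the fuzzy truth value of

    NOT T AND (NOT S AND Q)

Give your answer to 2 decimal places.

0.05

NOT T = 1 − 0.64 = 0.36
NOT S = 1 − 0.13 = 0.87
NOT S AND Q = min(a, b) on (0.87, 0.05) = 0.05
NOT T AND (NOT S AND Q) = min(a, b) on (0.36, 0.05) = 0.05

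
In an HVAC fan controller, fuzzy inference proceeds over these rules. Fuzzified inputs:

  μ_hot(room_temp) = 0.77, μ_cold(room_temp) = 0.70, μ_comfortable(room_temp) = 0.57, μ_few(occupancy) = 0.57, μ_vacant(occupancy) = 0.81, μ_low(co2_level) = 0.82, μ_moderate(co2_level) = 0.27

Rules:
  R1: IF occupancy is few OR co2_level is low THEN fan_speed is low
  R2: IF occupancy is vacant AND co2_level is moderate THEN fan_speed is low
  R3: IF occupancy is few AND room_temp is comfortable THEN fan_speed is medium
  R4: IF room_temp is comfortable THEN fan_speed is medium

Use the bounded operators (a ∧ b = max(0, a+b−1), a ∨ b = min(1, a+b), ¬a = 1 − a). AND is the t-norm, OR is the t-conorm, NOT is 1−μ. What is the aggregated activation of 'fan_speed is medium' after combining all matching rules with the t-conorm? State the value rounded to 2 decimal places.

R1: few=0.57, low=0.82; OR[min(1, a+b)] → w = 1.00
R2: vacant=0.81, moderate=0.27; AND[max(0, a+b−1)] → w = 0.08
R3: few=0.57, comfortable=0.57; AND[max(0, a+b−1)] → w = 0.14
R4: comfortable=0.57 → w = 0.57
Rules with consequent 'medium': {R3, R4} → strengths 0.14, 0.57
Aggregate via t-conorm [min(1, a+b)]: 0.71

0.71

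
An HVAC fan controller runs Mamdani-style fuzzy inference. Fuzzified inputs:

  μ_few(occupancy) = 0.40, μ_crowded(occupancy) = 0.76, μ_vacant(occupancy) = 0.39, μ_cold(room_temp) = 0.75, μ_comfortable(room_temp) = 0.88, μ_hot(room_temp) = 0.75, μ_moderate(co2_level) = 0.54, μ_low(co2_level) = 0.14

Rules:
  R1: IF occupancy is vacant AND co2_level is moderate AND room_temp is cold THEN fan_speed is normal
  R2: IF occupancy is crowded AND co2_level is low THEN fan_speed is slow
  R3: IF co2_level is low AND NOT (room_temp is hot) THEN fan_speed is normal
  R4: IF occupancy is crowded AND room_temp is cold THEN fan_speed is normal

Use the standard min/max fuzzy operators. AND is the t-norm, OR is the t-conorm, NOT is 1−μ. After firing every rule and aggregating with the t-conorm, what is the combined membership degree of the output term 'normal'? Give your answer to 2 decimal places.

0.75

R1: vacant=0.39, moderate=0.54, cold=0.75; AND[min(a, b)] → w = 0.39
R2: crowded=0.76, low=0.14; AND[min(a, b)] → w = 0.14
R3: low=0.14, ¬hot=1−0.75=0.25; AND[min(a, b)] → w = 0.14
R4: crowded=0.76, cold=0.75; AND[min(a, b)] → w = 0.75
Rules with consequent 'normal': {R1, R3, R4} → strengths 0.39, 0.14, 0.75
Aggregate via t-conorm [max(a, b)]: 0.75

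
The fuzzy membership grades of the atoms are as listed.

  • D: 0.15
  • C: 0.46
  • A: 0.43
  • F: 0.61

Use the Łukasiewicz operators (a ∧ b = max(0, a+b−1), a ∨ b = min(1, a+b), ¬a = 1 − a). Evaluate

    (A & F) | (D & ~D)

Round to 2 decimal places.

A & F = max(0, a+b−1) on (0.43, 0.61) = 0.04
~D = 1 − 0.15 = 0.85
D & ~D = max(0, a+b−1) on (0.15, 0.85) = 0.00
(A & F) | (D & ~D) = min(1, a+b) on (0.04, 0.00) = 0.04

0.04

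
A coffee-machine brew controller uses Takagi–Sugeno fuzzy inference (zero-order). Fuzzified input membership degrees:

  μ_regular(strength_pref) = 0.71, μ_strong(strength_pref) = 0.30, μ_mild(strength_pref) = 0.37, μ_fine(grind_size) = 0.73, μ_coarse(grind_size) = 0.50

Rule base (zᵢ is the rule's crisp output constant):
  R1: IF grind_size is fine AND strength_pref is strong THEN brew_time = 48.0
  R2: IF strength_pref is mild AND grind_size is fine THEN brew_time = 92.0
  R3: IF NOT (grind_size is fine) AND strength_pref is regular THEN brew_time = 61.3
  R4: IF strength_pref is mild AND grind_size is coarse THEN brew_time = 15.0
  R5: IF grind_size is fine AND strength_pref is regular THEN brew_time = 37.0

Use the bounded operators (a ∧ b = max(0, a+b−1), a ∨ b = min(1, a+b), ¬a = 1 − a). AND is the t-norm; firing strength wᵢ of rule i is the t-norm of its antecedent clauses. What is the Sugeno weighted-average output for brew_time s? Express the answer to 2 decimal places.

47.23

R1 (z=48.0): fine=0.73, strong=0.30; AND[max(0, a+b−1)] → w = 0.03
R2 (z=92.0): mild=0.37, fine=0.73; AND[max(0, a+b−1)] → w = 0.10
R3 (z=61.3): ¬fine=1−0.73=0.27, regular=0.71; AND[max(0, a+b−1)] → w = 0.00
R4 (z=15.0): mild=0.37, coarse=0.50; AND[max(0, a+b−1)] → w = 0.00
R5 (z=37.0): fine=0.73, regular=0.71; AND[max(0, a+b−1)] → w = 0.44
Weighted average = (0.03·48.0 + 0.10·92.0 + 0.00·61.3 + 0.00·15.0 + 0.44·37.0) / (0.03 + 0.10 + 0.00 + 0.00 + 0.44)
  = 26.9200 / 0.5700 = 47.23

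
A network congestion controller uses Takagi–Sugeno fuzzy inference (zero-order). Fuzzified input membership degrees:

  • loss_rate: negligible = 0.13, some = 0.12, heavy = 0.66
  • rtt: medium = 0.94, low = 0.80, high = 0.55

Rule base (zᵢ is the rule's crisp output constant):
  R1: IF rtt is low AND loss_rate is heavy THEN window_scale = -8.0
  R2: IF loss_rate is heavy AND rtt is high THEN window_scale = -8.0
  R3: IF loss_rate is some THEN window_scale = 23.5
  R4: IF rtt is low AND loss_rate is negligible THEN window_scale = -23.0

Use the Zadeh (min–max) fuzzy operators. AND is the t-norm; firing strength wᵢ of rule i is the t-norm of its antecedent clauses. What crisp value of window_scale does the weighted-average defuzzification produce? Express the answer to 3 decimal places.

-6.747

R1 (z=-8.0): low=0.80, heavy=0.66; AND[min(a, b)] → w = 0.66
R2 (z=-8.0): heavy=0.66, high=0.55; AND[min(a, b)] → w = 0.55
R3 (z=23.5): some=0.12 → w = 0.12
R4 (z=-23.0): low=0.80, negligible=0.13; AND[min(a, b)] → w = 0.13
Weighted average = (0.66·-8.0 + 0.55·-8.0 + 0.12·23.5 + 0.13·-23.0) / (0.66 + 0.55 + 0.12 + 0.13)
  = -9.8500 / 1.4600 = -6.747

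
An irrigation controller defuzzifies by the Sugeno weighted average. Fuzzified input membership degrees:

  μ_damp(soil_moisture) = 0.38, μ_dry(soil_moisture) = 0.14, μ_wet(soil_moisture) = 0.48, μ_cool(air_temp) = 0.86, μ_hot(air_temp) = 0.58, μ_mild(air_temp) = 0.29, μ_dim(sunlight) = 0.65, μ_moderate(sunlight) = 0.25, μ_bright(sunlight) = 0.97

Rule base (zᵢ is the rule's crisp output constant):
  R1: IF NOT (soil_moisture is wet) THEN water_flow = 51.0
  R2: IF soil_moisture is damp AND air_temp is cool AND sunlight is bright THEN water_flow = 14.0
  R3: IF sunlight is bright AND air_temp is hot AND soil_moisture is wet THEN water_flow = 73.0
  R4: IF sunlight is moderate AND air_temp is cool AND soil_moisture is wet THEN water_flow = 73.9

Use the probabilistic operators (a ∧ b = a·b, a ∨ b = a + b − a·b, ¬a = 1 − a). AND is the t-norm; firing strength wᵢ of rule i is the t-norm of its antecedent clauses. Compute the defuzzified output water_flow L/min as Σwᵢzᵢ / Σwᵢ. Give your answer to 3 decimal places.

R1 (z=51.0): ¬wet=1−0.48=0.52 → w = 0.5200
R2 (z=14.0): damp=0.38, cool=0.86, bright=0.97; AND[a·b] → w = 0.3170
R3 (z=73.0): bright=0.97, hot=0.58, wet=0.48; AND[a·b] → w = 0.2700
R4 (z=73.9): moderate=0.25, cool=0.86, wet=0.48; AND[a·b] → w = 0.1032
Weighted average = (0.5200·51.0 + 0.3170·14.0 + 0.2700·73.0 + 0.1032·73.9) / (0.5200 + 0.3170 + 0.2700 + 0.1032)
  = 58.2979 / 1.2102 = 48.170

48.170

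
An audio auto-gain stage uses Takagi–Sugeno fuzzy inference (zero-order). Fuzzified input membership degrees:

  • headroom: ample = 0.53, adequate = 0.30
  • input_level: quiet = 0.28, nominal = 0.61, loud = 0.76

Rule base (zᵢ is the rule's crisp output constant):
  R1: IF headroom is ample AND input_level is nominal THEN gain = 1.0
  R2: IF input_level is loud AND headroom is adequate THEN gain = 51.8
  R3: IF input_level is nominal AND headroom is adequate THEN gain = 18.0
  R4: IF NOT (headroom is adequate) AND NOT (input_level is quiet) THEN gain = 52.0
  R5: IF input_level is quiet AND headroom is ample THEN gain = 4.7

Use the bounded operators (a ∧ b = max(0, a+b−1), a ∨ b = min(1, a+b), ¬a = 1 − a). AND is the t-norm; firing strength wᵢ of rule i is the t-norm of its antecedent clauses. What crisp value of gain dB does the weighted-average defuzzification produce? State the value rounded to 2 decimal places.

R1 (z=1.0): ample=0.53, nominal=0.61; AND[max(0, a+b−1)] → w = 0.14
R2 (z=51.8): loud=0.76, adequate=0.30; AND[max(0, a+b−1)] → w = 0.06
R3 (z=18.0): nominal=0.61, adequate=0.30; AND[max(0, a+b−1)] → w = 0.00
R4 (z=52.0): ¬adequate=1−0.30=0.70, ¬quiet=1−0.28=0.72; AND[max(0, a+b−1)] → w = 0.42
R5 (z=4.7): quiet=0.28, ample=0.53; AND[max(0, a+b−1)] → w = 0.00
Weighted average = (0.14·1.0 + 0.06·51.8 + 0.00·18.0 + 0.42·52.0 + 0.00·4.7) / (0.14 + 0.06 + 0.00 + 0.42 + 0.00)
  = 25.0880 / 0.6200 = 40.46

40.46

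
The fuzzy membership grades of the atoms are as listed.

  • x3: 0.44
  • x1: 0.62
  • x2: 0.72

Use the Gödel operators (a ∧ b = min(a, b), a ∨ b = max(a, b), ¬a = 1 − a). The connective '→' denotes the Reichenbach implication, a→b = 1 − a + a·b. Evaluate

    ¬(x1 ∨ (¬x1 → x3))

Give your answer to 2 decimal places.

¬x1 = 1 − 0.62 = 0.38
¬x1 → x3  [Reichenbach: 1 − a + a·b] with a=0.38, b=0.44 → 0.79
x1 ∨ (¬x1 → x3) = max(a, b) on (0.62, 0.79) = 0.79
¬(x1 ∨ (¬x1 → x3)) = 1 − 0.79 = 0.21

0.21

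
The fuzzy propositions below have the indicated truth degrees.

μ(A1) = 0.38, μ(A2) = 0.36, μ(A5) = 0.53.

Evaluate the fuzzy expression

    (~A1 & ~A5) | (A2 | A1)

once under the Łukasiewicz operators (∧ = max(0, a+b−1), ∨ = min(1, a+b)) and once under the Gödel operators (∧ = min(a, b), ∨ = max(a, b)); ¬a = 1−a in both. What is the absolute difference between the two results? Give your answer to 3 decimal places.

Under Łukasiewicz:
  ~A1 = 1 − 0.38 = 0.62
  ~A5 = 1 − 0.53 = 0.47
  ~A1 & ~A5 = max(0, a+b−1) on (0.62, 0.47) = 0.09
  A2 | A1 = min(1, a+b) on (0.36, 0.38) = 0.74
  (~A1 & ~A5) | (A2 | A1) = min(1, a+b) on (0.09, 0.74) = 0.83
  → value = 0.8300
Under Gödel:
  ~A1 = 1 − 0.38 = 0.62
  ~A5 = 1 − 0.53 = 0.47
  ~A1 & ~A5 = min(a, b) on (0.62, 0.47) = 0.47
  A2 | A1 = max(a, b) on (0.36, 0.38) = 0.38
  (~A1 & ~A5) | (A2 | A1) = max(a, b) on (0.47, 0.38) = 0.47
  → value = 0.4700
|0.8300 − 0.4700| = 0.360

0.360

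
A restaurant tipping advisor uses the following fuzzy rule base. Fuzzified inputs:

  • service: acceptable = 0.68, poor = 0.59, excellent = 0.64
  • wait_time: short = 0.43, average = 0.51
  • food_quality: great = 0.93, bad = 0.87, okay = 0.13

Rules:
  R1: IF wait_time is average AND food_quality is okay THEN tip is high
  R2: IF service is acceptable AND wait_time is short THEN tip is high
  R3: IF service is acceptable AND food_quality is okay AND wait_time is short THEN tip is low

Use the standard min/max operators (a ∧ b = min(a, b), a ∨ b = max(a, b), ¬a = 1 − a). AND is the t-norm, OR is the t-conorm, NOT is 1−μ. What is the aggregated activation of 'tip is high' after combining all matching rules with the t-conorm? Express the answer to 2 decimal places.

R1: average=0.51, okay=0.13; AND[min(a, b)] → w = 0.13
R2: acceptable=0.68, short=0.43; AND[min(a, b)] → w = 0.43
R3: acceptable=0.68, okay=0.13, short=0.43; AND[min(a, b)] → w = 0.13
Rules with consequent 'high': {R1, R2} → strengths 0.13, 0.43
Aggregate via t-conorm [max(a, b)]: 0.43

0.43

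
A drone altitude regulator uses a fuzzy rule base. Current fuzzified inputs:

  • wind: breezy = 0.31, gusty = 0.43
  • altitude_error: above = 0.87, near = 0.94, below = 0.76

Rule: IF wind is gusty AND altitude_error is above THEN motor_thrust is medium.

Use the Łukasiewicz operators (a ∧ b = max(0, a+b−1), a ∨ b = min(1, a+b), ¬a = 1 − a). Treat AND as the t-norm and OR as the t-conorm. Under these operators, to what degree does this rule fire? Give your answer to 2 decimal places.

firing strength: gusty=0.43, above=0.87; AND[max(0, a+b−1)] → w = 0.30

0.30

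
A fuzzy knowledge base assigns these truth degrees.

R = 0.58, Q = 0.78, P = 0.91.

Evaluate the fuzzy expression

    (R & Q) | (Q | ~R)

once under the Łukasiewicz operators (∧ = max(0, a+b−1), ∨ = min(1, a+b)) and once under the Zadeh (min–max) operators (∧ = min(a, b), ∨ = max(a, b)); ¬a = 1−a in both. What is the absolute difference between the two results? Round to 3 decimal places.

0.220

Under Łukasiewicz:
  R & Q = max(0, a+b−1) on (0.58, 0.78) = 0.36
  ~R = 1 − 0.58 = 0.42
  Q | ~R = min(1, a+b) on (0.78, 0.42) = 1.00
  (R & Q) | (Q | ~R) = min(1, a+b) on (0.36, 1.00) = 1.00
  → value = 1.0000
Under Zadeh (min–max):
  R & Q = min(a, b) on (0.58, 0.78) = 0.58
  ~R = 1 − 0.58 = 0.42
  Q | ~R = max(a, b) on (0.78, 0.42) = 0.78
  (R & Q) | (Q | ~R) = max(a, b) on (0.58, 0.78) = 0.78
  → value = 0.7800
|1.0000 − 0.7800| = 0.220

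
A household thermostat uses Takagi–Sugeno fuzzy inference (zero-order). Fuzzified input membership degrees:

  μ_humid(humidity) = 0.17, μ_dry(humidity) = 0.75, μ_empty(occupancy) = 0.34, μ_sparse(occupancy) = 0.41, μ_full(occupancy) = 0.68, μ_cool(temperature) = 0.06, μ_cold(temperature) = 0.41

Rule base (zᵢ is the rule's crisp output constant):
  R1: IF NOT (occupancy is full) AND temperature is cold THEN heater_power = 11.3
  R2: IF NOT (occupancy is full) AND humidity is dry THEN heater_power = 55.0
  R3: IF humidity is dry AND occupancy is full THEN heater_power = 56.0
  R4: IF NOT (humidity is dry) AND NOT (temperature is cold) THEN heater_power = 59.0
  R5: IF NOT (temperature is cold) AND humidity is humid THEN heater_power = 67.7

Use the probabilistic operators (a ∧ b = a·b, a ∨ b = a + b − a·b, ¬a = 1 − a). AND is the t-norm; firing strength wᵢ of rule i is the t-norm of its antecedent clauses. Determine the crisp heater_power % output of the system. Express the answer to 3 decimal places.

52.024

R1 (z=11.3): ¬full=1−0.68=0.32, cold=0.41; AND[a·b] → w = 0.1312
R2 (z=55.0): ¬full=1−0.68=0.32, dry=0.75; AND[a·b] → w = 0.2400
R3 (z=56.0): dry=0.75, full=0.68; AND[a·b] → w = 0.5100
R4 (z=59.0): ¬dry=1−0.75=0.25, ¬cold=1−0.41=0.59; AND[a·b] → w = 0.1475
R5 (z=67.7): ¬cold=1−0.41=0.59, humid=0.17; AND[a·b] → w = 0.1003
Weighted average = (0.1312·11.3 + 0.2400·55.0 + 0.5100·56.0 + 0.1475·59.0 + 0.1003·67.7) / (0.1312 + 0.2400 + 0.5100 + 0.1475 + 0.1003)
  = 58.7354 / 1.1290 = 52.024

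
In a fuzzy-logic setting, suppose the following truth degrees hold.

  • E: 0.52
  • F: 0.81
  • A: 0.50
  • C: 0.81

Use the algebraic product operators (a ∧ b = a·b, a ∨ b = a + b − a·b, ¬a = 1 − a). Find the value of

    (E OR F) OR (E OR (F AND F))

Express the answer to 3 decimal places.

E OR F = a + b − a·b on (0.5200, 0.8100) = 0.9088
F AND F = a·b on (0.8100, 0.8100) = 0.6561
E OR (F AND F) = a + b − a·b on (0.5200, 0.6561) = 0.8349
(E OR F) OR (E OR (F AND F)) = a + b − a·b on (0.9088, 0.8349) = 0.9849

0.985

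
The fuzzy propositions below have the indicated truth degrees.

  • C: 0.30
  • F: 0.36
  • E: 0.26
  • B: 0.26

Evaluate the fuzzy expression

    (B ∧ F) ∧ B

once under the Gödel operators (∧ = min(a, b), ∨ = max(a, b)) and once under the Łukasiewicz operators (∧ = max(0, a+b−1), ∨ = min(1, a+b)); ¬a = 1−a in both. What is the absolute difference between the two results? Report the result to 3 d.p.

Under Gödel:
  B ∧ F = min(a, b) on (0.26, 0.36) = 0.26
  (B ∧ F) ∧ B = min(a, b) on (0.26, 0.26) = 0.26
  → value = 0.2600
Under Łukasiewicz:
  B ∧ F = max(0, a+b−1) on (0.26, 0.36) = 0.00
  (B ∧ F) ∧ B = max(0, a+b−1) on (0.00, 0.26) = 0.00
  → value = 0.0000
|0.2600 − 0.0000| = 0.260

0.260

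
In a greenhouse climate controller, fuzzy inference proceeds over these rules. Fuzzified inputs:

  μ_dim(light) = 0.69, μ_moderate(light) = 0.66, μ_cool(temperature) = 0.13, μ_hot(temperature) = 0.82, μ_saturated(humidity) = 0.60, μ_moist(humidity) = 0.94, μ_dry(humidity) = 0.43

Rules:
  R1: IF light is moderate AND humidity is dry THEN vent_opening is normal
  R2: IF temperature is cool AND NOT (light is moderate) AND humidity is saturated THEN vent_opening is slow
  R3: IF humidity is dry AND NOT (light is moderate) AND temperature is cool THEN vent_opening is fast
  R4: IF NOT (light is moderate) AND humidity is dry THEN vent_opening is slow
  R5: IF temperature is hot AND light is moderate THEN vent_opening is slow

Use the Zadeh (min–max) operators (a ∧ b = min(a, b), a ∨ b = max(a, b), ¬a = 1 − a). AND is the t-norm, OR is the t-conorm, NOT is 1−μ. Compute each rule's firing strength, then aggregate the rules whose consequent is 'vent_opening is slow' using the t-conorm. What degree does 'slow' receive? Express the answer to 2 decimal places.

0.66

R1: moderate=0.66, dry=0.43; AND[min(a, b)] → w = 0.43
R2: cool=0.13, ¬moderate=1−0.66=0.34, saturated=0.60; AND[min(a, b)] → w = 0.13
R3: dry=0.43, ¬moderate=1−0.66=0.34, cool=0.13; AND[min(a, b)] → w = 0.13
R4: ¬moderate=1−0.66=0.34, dry=0.43; AND[min(a, b)] → w = 0.34
R5: hot=0.82, moderate=0.66; AND[min(a, b)] → w = 0.66
Rules with consequent 'slow': {R2, R4, R5} → strengths 0.13, 0.34, 0.66
Aggregate via t-conorm [max(a, b)]: 0.66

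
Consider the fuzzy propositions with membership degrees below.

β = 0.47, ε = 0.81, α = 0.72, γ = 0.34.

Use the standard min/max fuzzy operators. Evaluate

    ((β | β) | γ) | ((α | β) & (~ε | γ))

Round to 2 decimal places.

β | β = max(a, b) on (0.47, 0.47) = 0.47
(β | β) | γ = max(a, b) on (0.47, 0.34) = 0.47
α | β = max(a, b) on (0.72, 0.47) = 0.72
~ε = 1 − 0.81 = 0.19
~ε | γ = max(a, b) on (0.19, 0.34) = 0.34
(α | β) & (~ε | γ) = min(a, b) on (0.72, 0.34) = 0.34
((β | β) | γ) | ((α | β) & (~ε | γ)) = max(a, b) on (0.47, 0.34) = 0.47

0.47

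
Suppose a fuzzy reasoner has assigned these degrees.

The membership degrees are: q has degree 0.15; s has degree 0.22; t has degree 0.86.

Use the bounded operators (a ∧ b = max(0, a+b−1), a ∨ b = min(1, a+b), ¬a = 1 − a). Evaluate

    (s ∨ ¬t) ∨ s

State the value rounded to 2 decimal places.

0.58

¬t = 1 − 0.86 = 0.14
s ∨ ¬t = min(1, a+b) on (0.22, 0.14) = 0.36
(s ∨ ¬t) ∨ s = min(1, a+b) on (0.36, 0.22) = 0.58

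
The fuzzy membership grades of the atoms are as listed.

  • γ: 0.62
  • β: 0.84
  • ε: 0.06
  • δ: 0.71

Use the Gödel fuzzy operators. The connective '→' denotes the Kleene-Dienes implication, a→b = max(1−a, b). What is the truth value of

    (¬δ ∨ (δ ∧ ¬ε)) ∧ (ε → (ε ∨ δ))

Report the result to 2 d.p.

0.71

¬δ = 1 − 0.71 = 0.29
¬ε = 1 − 0.06 = 0.94
δ ∧ ¬ε = min(a, b) on (0.71, 0.94) = 0.71
¬δ ∨ (δ ∧ ¬ε) = max(a, b) on (0.29, 0.71) = 0.71
ε ∨ δ = max(a, b) on (0.06, 0.71) = 0.71
ε → (ε ∨ δ)  [Kleene-Dienes: max(1−a, b)] with a=0.06, b=0.71 → 0.94
(¬δ ∨ (δ ∧ ¬ε)) ∧ (ε → (ε ∨ δ)) = min(a, b) on (0.71, 0.94) = 0.71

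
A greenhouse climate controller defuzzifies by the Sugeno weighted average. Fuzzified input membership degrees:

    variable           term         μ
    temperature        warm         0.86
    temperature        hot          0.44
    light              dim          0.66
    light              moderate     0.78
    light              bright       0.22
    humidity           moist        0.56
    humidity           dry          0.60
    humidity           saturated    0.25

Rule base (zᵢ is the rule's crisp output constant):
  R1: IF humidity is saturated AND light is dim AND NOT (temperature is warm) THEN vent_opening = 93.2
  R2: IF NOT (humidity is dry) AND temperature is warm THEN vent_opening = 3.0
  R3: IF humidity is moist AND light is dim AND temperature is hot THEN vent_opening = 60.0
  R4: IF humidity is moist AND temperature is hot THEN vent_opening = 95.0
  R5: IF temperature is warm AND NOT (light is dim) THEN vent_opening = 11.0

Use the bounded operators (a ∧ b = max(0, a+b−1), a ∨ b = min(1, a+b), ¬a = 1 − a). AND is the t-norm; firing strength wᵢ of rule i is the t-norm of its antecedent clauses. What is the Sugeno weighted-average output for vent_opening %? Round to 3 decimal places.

R1 (z=93.2): saturated=0.25, dim=0.66, ¬warm=1−0.86=0.14; AND[max(0, a+b−1)] → w = 0.00
R2 (z=3.0): ¬dry=1−0.60=0.40, warm=0.86; AND[max(0, a+b−1)] → w = 0.26
R3 (z=60.0): moist=0.56, dim=0.66, hot=0.44; AND[max(0, a+b−1)] → w = 0.00
R4 (z=95.0): moist=0.56, hot=0.44; AND[max(0, a+b−1)] → w = 0.00
R5 (z=11.0): warm=0.86, ¬dim=1−0.66=0.34; AND[max(0, a+b−1)] → w = 0.20
Weighted average = (0.00·93.2 + 0.26·3.0 + 0.00·60.0 + 0.00·95.0 + 0.20·11.0) / (0.00 + 0.26 + 0.00 + 0.00 + 0.20)
  = 2.9800 / 0.4600 = 6.478

6.478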